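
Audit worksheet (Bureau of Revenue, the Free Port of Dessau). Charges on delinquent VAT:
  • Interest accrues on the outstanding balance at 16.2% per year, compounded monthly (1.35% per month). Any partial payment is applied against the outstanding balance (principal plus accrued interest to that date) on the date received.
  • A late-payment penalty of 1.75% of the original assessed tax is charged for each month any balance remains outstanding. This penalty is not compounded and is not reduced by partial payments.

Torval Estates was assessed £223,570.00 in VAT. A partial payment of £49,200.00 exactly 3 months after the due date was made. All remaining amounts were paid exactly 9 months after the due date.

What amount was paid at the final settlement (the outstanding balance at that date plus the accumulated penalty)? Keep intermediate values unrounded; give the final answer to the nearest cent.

Balance at month 3: £223,570.0000 × (1 + 0.0135)^3 = £232,747.3720…
After £49,200.00 payment: £232,747.3720… − £49,200.00 = £183,547.3720…
Balance at month 9: £183,547.3720… × (1 + 0.0135)^6 = £198,925.6056…
Penalty: 9 × 1.75% × £223,570.00 = £35,212.28…
Final settlement = outstanding balance + penalty = £198,925.6056… + £35,212.28… = £234,137.88

£234,137.88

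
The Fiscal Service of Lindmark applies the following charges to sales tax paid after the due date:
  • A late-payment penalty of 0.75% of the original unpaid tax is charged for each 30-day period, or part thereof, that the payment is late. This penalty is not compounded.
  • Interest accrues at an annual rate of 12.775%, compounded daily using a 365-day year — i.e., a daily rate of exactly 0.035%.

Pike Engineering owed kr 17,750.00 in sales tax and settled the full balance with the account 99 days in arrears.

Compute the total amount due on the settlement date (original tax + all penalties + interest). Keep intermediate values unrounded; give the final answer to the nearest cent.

Penalty periods: ⌈99/30⌉ = 4; penalty = 4 × 0.75% × kr 17,750.00 = kr 532.50
Interest: kr 17,750.00 × ((1 + 0.00035)^99 − 1) = kr 17,750.00 × 0.03525103… = kr 625.7058…
Total = kr 17,750.00 + kr 532.5000 + kr 625.7058… = kr 18,908.21

kr 18,908.21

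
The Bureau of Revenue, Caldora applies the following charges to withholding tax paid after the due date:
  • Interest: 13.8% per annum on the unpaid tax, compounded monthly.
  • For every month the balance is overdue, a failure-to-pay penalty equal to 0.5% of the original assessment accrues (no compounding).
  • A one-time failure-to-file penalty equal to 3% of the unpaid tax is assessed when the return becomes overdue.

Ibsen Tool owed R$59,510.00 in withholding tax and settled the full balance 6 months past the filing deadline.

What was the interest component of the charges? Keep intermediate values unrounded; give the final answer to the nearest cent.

Interest (13.8%/yr ÷ 12 = 1.15%/month): R$59,510.00 × ((1 + 0.0115)^6 − 1) = R$4,226.0688…

R$4,226.07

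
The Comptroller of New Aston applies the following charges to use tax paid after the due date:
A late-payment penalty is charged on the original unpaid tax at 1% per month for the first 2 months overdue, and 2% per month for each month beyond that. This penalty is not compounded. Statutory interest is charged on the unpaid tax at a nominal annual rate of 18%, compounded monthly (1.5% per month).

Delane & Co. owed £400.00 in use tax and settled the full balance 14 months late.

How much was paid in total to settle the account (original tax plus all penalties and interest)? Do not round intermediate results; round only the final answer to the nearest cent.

£596.70

Penalty, months 1–2: 2 × 1% × £400.00 = £8.00
Penalty, months 3–14: 12 × 2% × £400.00 = £96.00
Interest: £400.00 × ((1 + 0.015)^14 − 1) = £400.00 × 0.2317557… = £92.7023…
Total = £400.00 + £104.0000 + £92.7023… = £596.70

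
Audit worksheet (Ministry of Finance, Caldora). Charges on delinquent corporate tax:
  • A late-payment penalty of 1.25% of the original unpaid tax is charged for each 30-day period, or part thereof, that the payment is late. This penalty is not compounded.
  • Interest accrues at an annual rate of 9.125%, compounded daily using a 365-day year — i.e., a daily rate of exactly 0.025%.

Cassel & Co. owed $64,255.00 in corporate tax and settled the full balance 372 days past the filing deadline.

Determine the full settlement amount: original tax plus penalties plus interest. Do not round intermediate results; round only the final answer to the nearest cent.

$80,958.02

Penalty periods: ⌈372/30⌉ = 13; penalty = 13 × 1.25% × $64,255.00 = $10,441.44…
Interest: $64,255.00 × ((1 + 0.00025)^372 − 1) = $64,255.00 × 0.09744898… = $6,261.5842…
Total = $64,255.00 + $10,441.4375 + $6,261.5842… = $80,958.02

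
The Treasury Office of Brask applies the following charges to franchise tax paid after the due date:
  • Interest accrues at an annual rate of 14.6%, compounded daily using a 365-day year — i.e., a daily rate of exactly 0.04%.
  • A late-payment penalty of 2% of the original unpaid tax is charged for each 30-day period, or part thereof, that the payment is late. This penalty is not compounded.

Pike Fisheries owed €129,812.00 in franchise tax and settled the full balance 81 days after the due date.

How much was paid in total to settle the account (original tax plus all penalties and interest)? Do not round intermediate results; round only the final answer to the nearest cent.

€141,874.64

Penalty periods: ⌈81/30⌉ = 3; penalty = 3 × 2% × €129,812.00 = €7,788.72
Interest: €129,812.00 × ((1 + 0.0004)^81 − 1) = €129,812.00 × 0.03292390… = €4,273.9177…
Total = €129,812.00 + €7,788.7200 + €4,273.9177… = €141,874.64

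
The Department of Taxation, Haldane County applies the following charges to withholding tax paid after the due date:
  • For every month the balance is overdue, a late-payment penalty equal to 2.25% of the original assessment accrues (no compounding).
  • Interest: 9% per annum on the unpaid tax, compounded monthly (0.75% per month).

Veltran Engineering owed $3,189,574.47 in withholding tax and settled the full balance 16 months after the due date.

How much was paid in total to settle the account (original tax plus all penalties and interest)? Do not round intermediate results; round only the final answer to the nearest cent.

Late-payment penalty = 2.25% × $3,189,574.47 × 16 mo = $1,148,246.81…
Interest: $3,189,574.47 × ((1 + 0.0075)^16 − 1) = $3,189,574.47 × 0.1269921… = $405,050.8037…
Total = $3,189,574.47 + $1,148,246.8092 + $405,050.8037… = $4,742,872.08

$4,742,872.08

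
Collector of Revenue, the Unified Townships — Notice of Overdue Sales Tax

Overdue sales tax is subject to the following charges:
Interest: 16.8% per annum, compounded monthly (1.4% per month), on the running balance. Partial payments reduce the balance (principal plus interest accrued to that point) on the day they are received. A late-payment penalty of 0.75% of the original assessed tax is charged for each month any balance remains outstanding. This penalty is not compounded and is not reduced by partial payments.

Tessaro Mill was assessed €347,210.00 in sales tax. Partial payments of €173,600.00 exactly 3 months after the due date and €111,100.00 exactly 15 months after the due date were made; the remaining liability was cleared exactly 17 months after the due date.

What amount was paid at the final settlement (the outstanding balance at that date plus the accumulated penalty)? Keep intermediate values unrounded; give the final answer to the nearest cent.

Balance at month 3: €347,210.0000 × (1 + 0.014)^3 = €361,997.9322…
After €173,600.00 payment: €361,997.9322… − €173,600.00 = €188,397.9322…
Balance at month 15: €188,397.9322… × (1 + 0.014)^12 = €222,603.2967…
After €111,100.00 payment: €222,603.2967… − €111,100.00 = €111,503.2967…
Balance at month 17: €111,503.2967… × (1 + 0.014)^2 = €114,647.2436…
Penalty: 17 × 0.75% × €347,210.00 = €44,269.28…
Final settlement = outstanding balance + penalty = €114,647.2436… + €44,269.28… = €158,916.52

€158,916.52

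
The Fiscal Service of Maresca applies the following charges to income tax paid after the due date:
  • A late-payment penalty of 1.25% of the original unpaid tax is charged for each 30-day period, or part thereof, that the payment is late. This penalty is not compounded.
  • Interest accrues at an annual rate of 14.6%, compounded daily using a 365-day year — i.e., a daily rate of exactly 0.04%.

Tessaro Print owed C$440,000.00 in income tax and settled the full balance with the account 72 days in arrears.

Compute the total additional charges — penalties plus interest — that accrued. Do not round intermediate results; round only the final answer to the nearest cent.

C$29,353.63

Penalty periods: ⌈72/30⌉ = 3; penalty = 3 × 1.25% × C$440,000.00 = C$16,500.00
Interest: C$440,000.00 × ((1 + 0.0004)^72 − 1) = C$440,000.00 × 0.02921280… = C$12,853.6335…
Penalties + interest = C$16,500.0000 + C$12,853.6335… = C$29,353.63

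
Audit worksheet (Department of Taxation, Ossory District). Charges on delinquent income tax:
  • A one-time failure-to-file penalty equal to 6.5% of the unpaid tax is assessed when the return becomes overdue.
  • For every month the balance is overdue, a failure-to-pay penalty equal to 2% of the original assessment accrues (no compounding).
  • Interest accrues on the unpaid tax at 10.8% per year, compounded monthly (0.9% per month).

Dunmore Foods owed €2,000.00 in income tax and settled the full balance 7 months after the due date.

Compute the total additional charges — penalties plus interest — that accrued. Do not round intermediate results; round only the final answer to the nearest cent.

Failure-to-file penalty: 6.5% × €2,000.00 = €130.00
Failure-to-pay penalty = 2% × €2,000.00 × 7 mo = €280.00
Interest: €2,000.00 × ((1 + 0.009)^7 − 1) = €2,000.00 × 0.0647267… = €129.4535…
Penalties + interest = €410.0000 + €129.4535… = €539.45

€539.45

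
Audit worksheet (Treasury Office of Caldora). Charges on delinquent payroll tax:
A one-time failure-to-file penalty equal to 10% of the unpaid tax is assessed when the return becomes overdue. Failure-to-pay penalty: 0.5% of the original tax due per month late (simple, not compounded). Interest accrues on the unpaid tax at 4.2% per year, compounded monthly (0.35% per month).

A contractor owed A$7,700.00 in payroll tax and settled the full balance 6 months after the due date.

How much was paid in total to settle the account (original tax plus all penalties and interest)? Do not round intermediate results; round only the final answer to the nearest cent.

A$8,864.12

Failure-to-file penalty: 10% × A$7,700.00 = A$770.00
Failure-to-pay penalty: 6 × 0.5% × A$7,700.00 = A$231.00
Interest: A$7,700.00 × ((1 + 0.0035)^6 − 1) = A$7,700.00 × 0.0211846… = A$163.1215…
Total = A$7,700.00 + A$1,001.0000 + A$163.1215… = A$8,864.12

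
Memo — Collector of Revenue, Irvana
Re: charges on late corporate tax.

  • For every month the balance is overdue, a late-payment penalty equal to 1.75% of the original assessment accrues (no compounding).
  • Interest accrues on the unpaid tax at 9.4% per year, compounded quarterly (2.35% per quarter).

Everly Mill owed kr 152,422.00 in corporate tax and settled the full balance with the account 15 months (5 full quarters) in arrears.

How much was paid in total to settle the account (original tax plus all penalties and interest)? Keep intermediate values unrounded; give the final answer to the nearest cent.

kr 211,204.13

Late-payment penalty: 15 × 1.75% × kr 152,422.00 = kr 40,010.78…
Interest: kr 152,422.00 × ((1 + 0.0235)^5 − 1) = kr 152,422.00 × 0.1231538… = kr 18,771.3502…
Total = kr 152,422.00 + kr 40,010.7750 + kr 18,771.3502… = kr 211,204.13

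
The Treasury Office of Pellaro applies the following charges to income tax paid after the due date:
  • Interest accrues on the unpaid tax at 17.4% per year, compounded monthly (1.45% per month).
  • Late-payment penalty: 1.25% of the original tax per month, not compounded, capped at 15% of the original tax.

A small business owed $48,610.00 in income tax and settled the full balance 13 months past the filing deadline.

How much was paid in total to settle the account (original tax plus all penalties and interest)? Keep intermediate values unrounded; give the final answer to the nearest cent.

$65,905.63

Penalty (uncapped): 13 × 1.25% × $48,610.00 = $7,899.13…; cap = 15% × $48,610.00 = $7,291.50 → penalty = $7,291.50
Interest: $48,610.00 × ((1 + 0.0145)^13 − 1) = $48,610.00 × 0.2058039… = $10,004.1254…
Total = $48,610.00 + $7,291.5000 + $10,004.1254… = $65,905.63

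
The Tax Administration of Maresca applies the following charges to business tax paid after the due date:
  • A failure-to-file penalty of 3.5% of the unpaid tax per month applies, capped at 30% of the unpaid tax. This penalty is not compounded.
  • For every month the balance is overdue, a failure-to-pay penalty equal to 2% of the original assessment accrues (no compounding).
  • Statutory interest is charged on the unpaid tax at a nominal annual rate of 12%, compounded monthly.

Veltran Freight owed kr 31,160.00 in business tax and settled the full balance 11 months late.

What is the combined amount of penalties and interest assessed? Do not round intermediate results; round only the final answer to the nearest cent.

kr 19,807.43

Failure-to-file: 11 × 3.5% × kr 31,160.00 = kr 11,996.60, capped at 30% × kr 31,160.00 = kr 9,348.00
Failure-to-pay penalty: 11 × 2% × kr 31,160.00 = kr 6,855.20
Interest (12%/yr ÷ 12 = 1%/month): kr 31,160.00 × ((1 + 0.01)^11 − 1) = kr 3,604.2257…
Penalties + interest = kr 16,203.2000 + kr 3,604.2257… = kr 19,807.43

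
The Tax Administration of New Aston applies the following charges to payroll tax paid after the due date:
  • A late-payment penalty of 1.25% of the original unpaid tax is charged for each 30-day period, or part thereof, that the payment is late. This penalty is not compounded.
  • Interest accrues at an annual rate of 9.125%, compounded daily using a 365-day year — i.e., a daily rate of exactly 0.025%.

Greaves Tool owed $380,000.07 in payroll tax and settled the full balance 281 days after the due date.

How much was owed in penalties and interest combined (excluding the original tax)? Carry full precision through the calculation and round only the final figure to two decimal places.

$75,151.44

Penalty periods: ⌈281/30⌉ = 10; penalty = 10 × 1.25% × $380,000.07 = $47,500.01…
Interest: $380,000.07 × ((1 + 0.00025)^281 − 1) = $380,000.07 × 0.07276692… = $27,651.4359…
Penalties + interest = $47,500.0088… + $27,651.4359… = $75,151.44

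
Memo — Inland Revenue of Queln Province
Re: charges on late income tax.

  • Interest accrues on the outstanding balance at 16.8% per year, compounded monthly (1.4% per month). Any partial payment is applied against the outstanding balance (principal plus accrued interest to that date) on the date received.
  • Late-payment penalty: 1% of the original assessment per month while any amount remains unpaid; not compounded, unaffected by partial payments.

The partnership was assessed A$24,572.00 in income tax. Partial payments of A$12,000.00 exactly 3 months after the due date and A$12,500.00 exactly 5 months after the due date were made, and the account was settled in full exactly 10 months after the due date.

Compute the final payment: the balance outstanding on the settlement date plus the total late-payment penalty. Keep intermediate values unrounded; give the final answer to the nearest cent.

A$4,067.89

Balance at month 3: A$24,572.0000 × (1 + 0.014)^3 = A$25,618.5398…
After A$12,000.00 payment: A$25,618.5398… − A$12,000.00 = A$13,618.5398…
Balance at month 5: A$13,618.5398… × (1 + 0.014)^2 = A$14,002.5281…
After A$12,500.00 payment: A$14,002.5281… − A$12,500.00 = A$1,502.5281…
Balance at month 10: A$1,502.5281… × (1 + 0.014)^5 = A$1,610.6916…
Penalty: 10 × 1% × A$24,572.00 = A$2,457.20
Final settlement = outstanding balance + penalty = A$1,610.6916… + A$2,457.20 = A$4,067.89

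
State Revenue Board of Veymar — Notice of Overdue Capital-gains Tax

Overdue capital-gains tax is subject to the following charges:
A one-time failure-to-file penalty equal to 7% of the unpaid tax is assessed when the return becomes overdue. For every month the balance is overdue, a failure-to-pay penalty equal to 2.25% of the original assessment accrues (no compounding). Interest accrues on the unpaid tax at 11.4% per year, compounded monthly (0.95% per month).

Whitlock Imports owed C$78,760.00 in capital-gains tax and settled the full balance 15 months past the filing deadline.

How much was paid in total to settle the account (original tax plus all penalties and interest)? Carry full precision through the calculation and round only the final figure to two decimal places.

Failure-to-file penalty: 7% × C$78,760.00 = C$5,513.20
Failure-to-pay penalty: 15 × 2.25% × C$78,760.00 = C$26,581.50
Interest: C$78,760.00 × ((1 + 0.0095)^15 − 1) = C$78,760.00 × 0.1523777… = C$12,001.2684…
Total = C$78,760.00 + C$32,094.7000 + C$12,001.2684… = C$122,855.97

C$122,855.97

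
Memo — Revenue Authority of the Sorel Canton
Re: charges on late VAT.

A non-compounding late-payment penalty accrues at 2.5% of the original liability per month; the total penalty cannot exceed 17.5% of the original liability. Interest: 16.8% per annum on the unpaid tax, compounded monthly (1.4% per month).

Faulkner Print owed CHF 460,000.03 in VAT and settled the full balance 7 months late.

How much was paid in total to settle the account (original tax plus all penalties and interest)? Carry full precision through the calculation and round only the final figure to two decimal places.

Penalty (uncapped): 7 × 2.5% × CHF 460,000.03 = CHF 80,500.01…; cap = 17.5% × CHF 460,000.03 = CHF 80,500.01… → penalty = CHF 80,500.01…
Interest: CHF 460,000.03 × ((1 + 0.014)^7 − 1) = CHF 460,000.03 × 0.1022134… = CHF 47,018.1652…
Total = CHF 460,000.03 + CHF 80,500.0053… + CHF 47,018.1652… = CHF 587,518.20

CHF 587,518.20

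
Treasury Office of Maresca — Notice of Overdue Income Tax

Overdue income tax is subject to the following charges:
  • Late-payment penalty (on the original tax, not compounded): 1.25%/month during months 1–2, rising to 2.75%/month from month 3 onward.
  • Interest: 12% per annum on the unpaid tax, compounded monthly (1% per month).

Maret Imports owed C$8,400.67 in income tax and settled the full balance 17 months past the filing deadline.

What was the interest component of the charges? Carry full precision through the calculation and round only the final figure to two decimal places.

C$1,548.28

Interest: C$8,400.67 × ((1 + 0.01)^17 − 1) = C$8,400.67 × 0.1843044… = C$1,548.2807…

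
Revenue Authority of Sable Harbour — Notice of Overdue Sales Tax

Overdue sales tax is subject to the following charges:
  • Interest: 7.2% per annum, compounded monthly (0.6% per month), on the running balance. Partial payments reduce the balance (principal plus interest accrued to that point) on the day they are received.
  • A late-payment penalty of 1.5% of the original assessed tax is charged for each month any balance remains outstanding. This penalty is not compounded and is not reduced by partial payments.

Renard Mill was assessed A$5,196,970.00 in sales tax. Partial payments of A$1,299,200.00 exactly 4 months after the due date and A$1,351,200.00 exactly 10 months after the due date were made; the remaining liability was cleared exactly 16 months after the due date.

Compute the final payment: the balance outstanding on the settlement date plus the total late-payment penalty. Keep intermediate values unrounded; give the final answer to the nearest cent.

Balance at month 4: A$5,196,970.0000 × (1 + 0.006)^4 = A$5,322,824.3224…
After A$1,299,200.00 payment: A$5,322,824.3224… − A$1,299,200.00 = A$4,023,624.3224…
Balance at month 10: A$4,023,624.3224… × (1 + 0.006)^6 = A$4,170,665.0156…
After A$1,351,200.00 payment: A$4,170,665.0156… − A$1,351,200.00 = A$2,819,465.0156…
Balance at month 16: A$2,819,465.0156… × (1 + 0.006)^6 = A$2,922,500.5023…
Penalty: 16 × 1.5% × A$5,196,970.00 = A$1,247,272.80
Final settlement = outstanding balance + penalty = A$2,922,500.5023… + A$1,247,272.80 = A$4,169,773.30

A$4,169,773.30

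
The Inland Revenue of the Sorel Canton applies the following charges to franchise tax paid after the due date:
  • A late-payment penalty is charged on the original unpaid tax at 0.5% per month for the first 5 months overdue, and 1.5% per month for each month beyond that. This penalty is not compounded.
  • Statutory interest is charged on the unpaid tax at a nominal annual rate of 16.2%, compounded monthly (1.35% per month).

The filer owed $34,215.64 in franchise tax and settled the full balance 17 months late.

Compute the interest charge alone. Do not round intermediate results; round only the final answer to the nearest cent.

Interest: $34,215.64 × ((1 + 0.0135)^17 − 1) = $34,215.64 × 0.2560410… = $8,760.6052…

$8,760.61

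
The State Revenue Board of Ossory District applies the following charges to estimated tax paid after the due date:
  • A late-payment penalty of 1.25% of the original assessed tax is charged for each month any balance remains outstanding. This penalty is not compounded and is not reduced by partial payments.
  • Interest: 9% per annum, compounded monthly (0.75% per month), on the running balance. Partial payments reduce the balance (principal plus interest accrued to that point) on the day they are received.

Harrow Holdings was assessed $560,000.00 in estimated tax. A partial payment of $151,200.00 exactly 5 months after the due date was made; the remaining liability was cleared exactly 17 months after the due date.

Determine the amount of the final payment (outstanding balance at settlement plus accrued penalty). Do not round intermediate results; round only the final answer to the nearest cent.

$589,465.35

Balance at month 5: $560,000.0000 × (1 + 0.0075)^5 = $581,317.3714…
After $151,200.00 payment: $581,317.3714… − $151,200.00 = $430,117.3714…
Balance at month 17: $430,117.3714… × (1 + 0.0075)^12 = $470,465.3476…
Penalty: 17 × 1.25% × $560,000.00 = $119,000.00
Final settlement = outstanding balance + penalty = $470,465.3476… + $119,000.00 = $589,465.35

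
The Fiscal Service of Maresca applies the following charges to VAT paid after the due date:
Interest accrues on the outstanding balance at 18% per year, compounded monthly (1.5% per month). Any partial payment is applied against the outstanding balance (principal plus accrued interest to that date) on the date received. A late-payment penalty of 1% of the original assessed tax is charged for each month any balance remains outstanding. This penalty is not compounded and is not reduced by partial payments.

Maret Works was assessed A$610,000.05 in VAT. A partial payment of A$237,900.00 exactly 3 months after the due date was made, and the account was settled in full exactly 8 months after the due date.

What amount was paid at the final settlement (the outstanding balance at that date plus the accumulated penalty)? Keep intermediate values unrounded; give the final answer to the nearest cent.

Balance at month 3: A$610,000.0500 × (1 + 0.015)^3 = A$637,863.8610…
After A$237,900.00 payment: A$637,863.8610… − A$237,900.00 = A$399,963.8610…
Balance at month 8: A$399,963.8610… × (1 + 0.015)^5 = A$430,874.6696…
Penalty: 8 × 1% × A$610,000.05 = A$48,800.00…
Final settlement = outstanding balance + penalty = A$430,874.6696… + A$48,800.00… = A$479,674.67

A$479,674.67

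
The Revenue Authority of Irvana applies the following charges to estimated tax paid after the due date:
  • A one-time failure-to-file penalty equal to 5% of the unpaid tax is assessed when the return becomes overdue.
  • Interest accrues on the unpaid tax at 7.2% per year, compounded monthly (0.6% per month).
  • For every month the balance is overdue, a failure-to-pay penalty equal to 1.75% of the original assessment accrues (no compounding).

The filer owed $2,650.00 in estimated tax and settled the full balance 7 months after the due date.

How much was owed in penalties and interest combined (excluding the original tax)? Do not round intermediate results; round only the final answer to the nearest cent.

$570.45

Failure-to-file penalty: 5% × $2,650.00 = $132.50
Failure-to-pay penalty: 7 × 1.75% × $2,650.00 = $324.63…
Interest: $2,650.00 × ((1 + 0.006)^7 − 1) = $2,650.00 × 0.0427636… = $113.3236…
Penalties + interest = $457.1250 + $113.3236… = $570.45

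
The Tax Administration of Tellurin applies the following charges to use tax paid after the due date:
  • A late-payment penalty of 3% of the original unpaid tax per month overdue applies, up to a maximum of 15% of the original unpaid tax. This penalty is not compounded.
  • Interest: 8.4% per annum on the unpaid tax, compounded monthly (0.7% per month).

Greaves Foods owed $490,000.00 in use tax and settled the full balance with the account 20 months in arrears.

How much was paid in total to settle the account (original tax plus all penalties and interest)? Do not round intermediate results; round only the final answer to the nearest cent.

Penalty (uncapped): 20 × 3% × $490,000.00 = $294,000.00; cap = 15% × $490,000.00 = $73,500.00 → penalty = $73,500.00
Interest: $490,000.00 × ((1 + 0.007)^20 − 1) = $490,000.00 × 0.1497129… = $73,359.3298…
Total = $490,000.00 + $73,500.0000 + $73,359.3298… = $636,859.33

$636,859.33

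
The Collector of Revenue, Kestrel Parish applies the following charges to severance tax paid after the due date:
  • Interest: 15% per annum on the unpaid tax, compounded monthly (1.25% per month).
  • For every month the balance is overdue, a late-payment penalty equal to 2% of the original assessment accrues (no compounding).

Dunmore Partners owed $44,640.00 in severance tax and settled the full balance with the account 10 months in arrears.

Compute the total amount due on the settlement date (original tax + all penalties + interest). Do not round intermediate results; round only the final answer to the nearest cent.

Late-payment penalty = 2% × $44,640.00 × 10 mo = $8,928.00
Interest: $44,640.00 × ((1 + 0.0125)^10 − 1) = $44,640.00 × 0.1322708… = $5,904.5698…
Total = $44,640.00 + $8,928.0000 + $5,904.5698… = $59,472.57

$59,472.57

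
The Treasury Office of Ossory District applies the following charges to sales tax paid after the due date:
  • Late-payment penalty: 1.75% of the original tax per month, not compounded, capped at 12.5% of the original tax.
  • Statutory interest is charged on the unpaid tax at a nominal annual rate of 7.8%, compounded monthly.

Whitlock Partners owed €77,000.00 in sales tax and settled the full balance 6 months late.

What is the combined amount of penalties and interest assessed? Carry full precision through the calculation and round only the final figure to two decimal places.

Penalty: 6 × 1.75% × €77,000.00 = €8,085.00 (below the 12.5% cap of €9,625.00)
Interest (7.8%/yr ÷ 12 = 0.65%/month): €77,000.00 × ((1 + 0.0065)^6 − 1) = €3,052.2237…
Penalties + interest = €8,085.0000 + €3,052.2237… = €11,137.22

€11,137.22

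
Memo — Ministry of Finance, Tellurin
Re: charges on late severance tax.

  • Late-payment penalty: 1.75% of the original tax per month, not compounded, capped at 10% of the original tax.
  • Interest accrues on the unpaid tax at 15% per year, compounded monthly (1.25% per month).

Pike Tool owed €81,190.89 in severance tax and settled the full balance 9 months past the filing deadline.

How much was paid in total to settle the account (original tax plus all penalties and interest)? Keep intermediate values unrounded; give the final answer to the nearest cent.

€98,914.23

Penalty (uncapped): 9 × 1.75% × €81,190.89 = €12,787.57…; cap = 10% × €81,190.89 = €8,119.09… → penalty = €8,119.09…
Interest: €81,190.89 × ((1 + 0.0125)^9 − 1) = €81,190.89 × 0.1182922… = €9,604.2472…
Total = €81,190.89 + €8,119.0890 + €9,604.2472… = €98,914.23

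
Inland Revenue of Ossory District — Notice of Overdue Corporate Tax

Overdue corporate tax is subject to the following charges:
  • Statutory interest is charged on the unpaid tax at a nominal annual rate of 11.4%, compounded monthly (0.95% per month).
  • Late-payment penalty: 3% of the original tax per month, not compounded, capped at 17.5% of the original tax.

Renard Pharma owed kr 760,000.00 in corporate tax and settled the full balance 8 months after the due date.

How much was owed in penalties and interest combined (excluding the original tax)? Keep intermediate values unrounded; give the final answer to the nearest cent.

kr 192,717.45

Penalty (uncapped): 8 × 3% × kr 760,000.00 = kr 182,400.00; cap = 17.5% × kr 760,000.00 = kr 133,000.00 → penalty = kr 133,000.00
Interest: kr 760,000.00 × ((1 + 0.0095)^8 − 1) = kr 760,000.00 × 0.0785756… = kr 59,717.4465…
Penalties + interest = kr 133,000.0000 + kr 59,717.4465… = kr 192,717.45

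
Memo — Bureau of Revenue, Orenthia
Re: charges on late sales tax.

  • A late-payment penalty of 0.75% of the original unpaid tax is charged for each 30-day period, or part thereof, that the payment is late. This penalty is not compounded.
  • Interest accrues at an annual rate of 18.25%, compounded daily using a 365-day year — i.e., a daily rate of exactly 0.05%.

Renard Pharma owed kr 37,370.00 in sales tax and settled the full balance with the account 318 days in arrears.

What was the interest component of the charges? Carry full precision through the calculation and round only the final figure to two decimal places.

kr 6,438.53

Interest: kr 37,370.00 × ((1 + 0.0005)^318 − 1) = kr 37,370.00 × 0.17229136… = kr 6,438.5282…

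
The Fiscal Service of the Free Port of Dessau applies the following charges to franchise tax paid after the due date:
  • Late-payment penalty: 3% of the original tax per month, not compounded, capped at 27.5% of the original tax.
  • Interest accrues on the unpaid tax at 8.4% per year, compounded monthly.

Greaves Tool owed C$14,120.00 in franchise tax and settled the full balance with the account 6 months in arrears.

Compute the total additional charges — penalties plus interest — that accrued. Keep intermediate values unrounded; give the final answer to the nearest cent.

C$3,145.12

Penalty: 6 × 3% × C$14,120.00 = C$2,541.60 (below the 27.5% cap of C$3,883.00)
Interest (8.4%/yr ÷ 12 = 0.7%/month): C$14,120.00 × ((1 + 0.007)^6 − 1) = C$603.5156…
Penalties + interest = C$2,541.6000 + C$603.5156… = C$3,145.12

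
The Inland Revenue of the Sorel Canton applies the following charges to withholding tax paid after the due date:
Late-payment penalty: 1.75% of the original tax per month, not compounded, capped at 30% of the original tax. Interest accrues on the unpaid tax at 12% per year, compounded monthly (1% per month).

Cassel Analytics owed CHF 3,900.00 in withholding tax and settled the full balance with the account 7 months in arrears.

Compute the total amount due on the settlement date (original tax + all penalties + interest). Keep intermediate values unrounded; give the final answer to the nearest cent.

CHF 4,659.08

Penalty: 7 × 1.75% × CHF 3,900.00 = CHF 477.75 (below the 30% cap of CHF 1,170.00)
Interest: CHF 3,900.00 × ((1 + 0.01)^7 − 1) = CHF 3,900.00 × 0.0721354… = CHF 281.3279…
Total = CHF 3,900.00 + CHF 477.7500 + CHF 281.3279… = CHF 4,659.08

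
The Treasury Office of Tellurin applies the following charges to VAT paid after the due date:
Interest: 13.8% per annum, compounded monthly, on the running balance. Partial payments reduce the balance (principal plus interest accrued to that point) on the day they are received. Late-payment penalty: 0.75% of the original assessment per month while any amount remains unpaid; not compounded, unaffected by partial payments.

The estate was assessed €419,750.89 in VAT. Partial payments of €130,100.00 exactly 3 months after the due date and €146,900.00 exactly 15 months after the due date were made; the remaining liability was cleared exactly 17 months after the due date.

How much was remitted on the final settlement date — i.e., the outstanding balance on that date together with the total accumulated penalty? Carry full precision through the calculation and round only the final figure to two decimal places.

€260,347.88

Monthly rate = 13.8% ÷ 12 = 1.15%
Balance at month 3: €419,750.8900 × (1 + 0.0115)^3 = €434,399.4703…
After €130,100.00 payment: €434,399.4703… − €130,100.00 = €304,299.4703…
Balance at month 15: €304,299.4703… × (1 + 0.0115)^12 = €349,053.3750…
After €146,900.00 payment: €349,053.3750… − €146,900.00 = €202,153.3750…
Balance at month 17: €202,153.3750… × (1 + 0.0115)^2 = €206,829.6374…
Penalty: 17 × 0.75% × €419,750.89 = €53,518.24…
Final settlement = outstanding balance + penalty = €206,829.6374… + €53,518.24… = €260,347.88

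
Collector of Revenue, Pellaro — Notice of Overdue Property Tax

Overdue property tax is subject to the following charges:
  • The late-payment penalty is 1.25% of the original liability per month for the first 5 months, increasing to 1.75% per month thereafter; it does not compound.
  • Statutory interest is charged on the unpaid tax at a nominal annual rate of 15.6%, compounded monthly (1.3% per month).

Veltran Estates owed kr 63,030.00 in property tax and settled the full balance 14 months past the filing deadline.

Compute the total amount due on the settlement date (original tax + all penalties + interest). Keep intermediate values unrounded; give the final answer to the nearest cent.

Penalty, months 1–5: 5 × 1.25% × kr 63,030.00 = kr 3,939.38…
Penalty, months 6–14: 9 × 1.75% × kr 63,030.00 = kr 9,927.23…
Interest: kr 63,030.00 × ((1 + 0.013)^14 − 1) = kr 63,030.00 × 0.1982081… = kr 12,493.0537…
Total = kr 63,030.00 + kr 13,866.6000 + kr 12,493.0537… = kr 89,389.65

kr 89,389.65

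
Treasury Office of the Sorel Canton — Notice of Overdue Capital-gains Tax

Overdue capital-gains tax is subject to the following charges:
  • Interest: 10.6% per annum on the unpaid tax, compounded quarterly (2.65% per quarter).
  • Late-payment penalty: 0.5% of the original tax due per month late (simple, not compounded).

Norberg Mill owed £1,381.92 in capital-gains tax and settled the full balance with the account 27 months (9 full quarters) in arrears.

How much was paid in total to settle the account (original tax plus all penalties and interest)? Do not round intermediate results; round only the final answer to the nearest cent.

Late-payment penalty: 27 × 0.5% × £1,381.92 = £186.56…
Interest: £1,381.92 × ((1 + 0.0265)^9 − 1) = £1,381.92 × 0.2654080… = £366.7727…
Total = £1,381.92 + £186.5592 + £366.7727… = £1,935.25

£1,935.25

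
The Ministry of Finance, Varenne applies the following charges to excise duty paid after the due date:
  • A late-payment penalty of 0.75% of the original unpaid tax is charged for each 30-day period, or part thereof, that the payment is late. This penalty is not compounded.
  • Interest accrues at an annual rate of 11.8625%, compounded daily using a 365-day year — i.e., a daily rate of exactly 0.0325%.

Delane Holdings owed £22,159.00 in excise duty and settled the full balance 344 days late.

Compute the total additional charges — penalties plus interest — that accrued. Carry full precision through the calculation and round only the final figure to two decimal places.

Penalty periods: ⌈344/30⌉ = 12; penalty = 12 × 0.75% × £22,159.00 = £1,994.31
Interest: £22,159.00 × ((1 + 0.000325)^344 − 1) = £22,159.00 × 0.11826887… = £2,620.7199…
Penalties + interest = £1,994.3100 + £2,620.7199… = £4,615.03

£4,615.03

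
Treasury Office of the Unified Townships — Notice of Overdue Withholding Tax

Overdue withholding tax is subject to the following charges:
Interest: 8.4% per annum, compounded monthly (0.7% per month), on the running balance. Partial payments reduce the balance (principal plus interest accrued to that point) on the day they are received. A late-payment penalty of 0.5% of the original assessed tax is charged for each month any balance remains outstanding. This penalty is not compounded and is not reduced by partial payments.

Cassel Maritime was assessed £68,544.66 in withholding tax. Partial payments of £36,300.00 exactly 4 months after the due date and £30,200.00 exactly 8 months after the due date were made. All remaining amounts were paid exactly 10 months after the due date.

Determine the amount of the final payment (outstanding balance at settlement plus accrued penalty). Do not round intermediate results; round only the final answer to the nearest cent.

Balance at month 4: £68,544.6600 × (1 + 0.007)^4 = £70,484.1568…
After £36,300.00 payment: £70,484.1568… − £36,300.00 = £34,184.1568…
Balance at month 8: £34,184.1568… × (1 + 0.007)^4 = £35,151.4103…
After £30,200.00 payment: £35,151.4103… − £30,200.00 = £4,951.4103…
Balance at month 10: £4,951.4103… × (1 + 0.007)^2 = £5,020.9727…
Penalty: 10 × 0.5% × £68,544.66 = £3,427.23…
Final settlement = outstanding balance + penalty = £5,020.9727… + £3,427.23… = £8,448.21

£8,448.21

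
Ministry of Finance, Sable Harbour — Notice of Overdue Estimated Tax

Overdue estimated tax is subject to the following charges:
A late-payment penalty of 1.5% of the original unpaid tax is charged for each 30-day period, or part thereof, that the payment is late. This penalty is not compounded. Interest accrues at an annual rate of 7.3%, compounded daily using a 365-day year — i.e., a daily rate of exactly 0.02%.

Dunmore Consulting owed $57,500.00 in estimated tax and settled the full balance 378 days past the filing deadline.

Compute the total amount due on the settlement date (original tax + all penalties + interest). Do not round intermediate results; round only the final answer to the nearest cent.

$73,227.57

Penalty periods: ⌈378/30⌉ = 13; penalty = 13 × 1.5% × $57,500.00 = $11,212.50
Interest: $57,500.00 × ((1 + 0.0002)^378 − 1) = $57,500.00 × 0.07852292… = $4,515.0681…
Total = $57,500.00 + $11,212.5000 + $4,515.0681… = $73,227.57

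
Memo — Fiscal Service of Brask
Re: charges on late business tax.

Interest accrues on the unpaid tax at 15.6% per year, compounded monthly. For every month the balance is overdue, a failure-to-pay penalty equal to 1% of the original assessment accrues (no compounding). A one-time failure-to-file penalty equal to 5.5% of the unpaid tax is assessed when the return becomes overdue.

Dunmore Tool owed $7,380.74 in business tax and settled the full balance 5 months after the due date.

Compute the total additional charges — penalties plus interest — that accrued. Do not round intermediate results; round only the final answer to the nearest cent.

Failure-to-file penalty: 5.5% × $7,380.74 = $405.94…
Failure-to-pay penalty: 5 × 1% × $7,380.74 = $369.04…
Interest (15.6%/yr ÷ 12 = 1.3%/month): $7,380.74 × ((1 + 0.013)^5 − 1) = $492.3848…
Penalties + interest = $774.9777 + $492.3848… = $1,267.36

$1,267.36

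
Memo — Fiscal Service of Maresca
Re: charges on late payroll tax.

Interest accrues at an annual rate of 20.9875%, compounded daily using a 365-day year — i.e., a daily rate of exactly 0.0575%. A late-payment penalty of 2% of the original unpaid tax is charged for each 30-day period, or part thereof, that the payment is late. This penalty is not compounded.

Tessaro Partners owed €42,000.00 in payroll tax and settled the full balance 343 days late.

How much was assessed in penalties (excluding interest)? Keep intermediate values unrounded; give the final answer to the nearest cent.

Penalty periods: ⌈343/30⌉ = 12; penalty = 12 × 2% × €42,000.00 = €10,080.00

€10,080.00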